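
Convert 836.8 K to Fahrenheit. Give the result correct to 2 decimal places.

1046.57°F

In Celsius: 836.8 - 273.15 = 563.6500°C.
In Fahrenheit: 563.6500 × 1.8 + 32 = 1046.57°F.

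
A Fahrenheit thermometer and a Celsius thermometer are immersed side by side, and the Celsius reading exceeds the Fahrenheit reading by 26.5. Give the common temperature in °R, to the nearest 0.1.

Let x be the Fahrenheit reading; then the Celsius reading is 5/9·x - 17.7778.
(5/9·x - 17.7778) - x = 26.5  ⇒  (-4/9)·x = 44.2778  ⇒  x = -99.6250°F.
In Celsius: (-99.625 - 32) × 5/9 = -73.1250°C.
In Rankine: -73.1250 × 1.8 + 491.67 = 360.0°R.

360.0°R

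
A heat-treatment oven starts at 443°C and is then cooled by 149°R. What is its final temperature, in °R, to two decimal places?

The 149°R change is an interval, so only the factor 5/9 applies: -149 × 5/9 = -82.7778°C.
Final Celsius temperature: 443.0000 - 82.7778 = 360.2222°C.
In Rankine: 360.2222 × 1.8 + 491.67 = 1140.07°R.

1140.07°R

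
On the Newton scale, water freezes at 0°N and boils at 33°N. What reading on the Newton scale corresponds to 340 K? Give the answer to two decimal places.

22.06°N

First in Celsius: 340 - 273.15 = 66.8500°C.
Linearly onto the Newton scale: 0 + (66.8500 / 100) × (33 - 0) = 22.06°N.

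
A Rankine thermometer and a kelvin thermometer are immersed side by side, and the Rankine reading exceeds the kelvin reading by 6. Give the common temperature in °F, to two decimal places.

-446.17°F

Let x be the Rankine reading; then the kelvin reading is 5/9·x.
(5/9·x) - x = -6  ⇒  (-4/9)·x = -6  ⇒  x = 13.5000°R.
In Celsius: (13.5 - 491.67) × 5/9 = -265.6500°C.
In Fahrenheit: -265.6500 × 1.8 + 32 = -446.17°F.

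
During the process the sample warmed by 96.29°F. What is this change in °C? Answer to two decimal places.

53.49°C

For a temperature interval the offset drops out; only the factor 5/9 applies.
96.29 × 5/9 = 53.49.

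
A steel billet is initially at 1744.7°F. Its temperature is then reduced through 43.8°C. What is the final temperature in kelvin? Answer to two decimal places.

1180.85 K

Initial temperature in Celsius: (1744.7 - 32) × 5/9 = 951.5000°C.
Final Celsius temperature: 951.5000 - 43.8000 = 907.7000°C.
In kelvin: 907.7000 + 273.15 = 1180.85 K.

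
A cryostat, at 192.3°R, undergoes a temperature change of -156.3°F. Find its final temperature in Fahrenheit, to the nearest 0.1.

-423.7°F

Initial temperature in Celsius: (192.3 - 491.67) × 5/9 = -166.3167°C.
The 156.3°F change is an interval, so only the factor 5/9 applies: -156.3 × 5/9 = -86.8333°C.
Final Celsius temperature: -166.3167 - 86.8333 = -253.1500°C.
In Fahrenheit: -253.1500 × 1.8 + 32 = -423.7°F.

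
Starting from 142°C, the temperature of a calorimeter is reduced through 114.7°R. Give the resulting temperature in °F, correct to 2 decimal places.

The 114.7°R change is an interval, so only the factor 5/9 applies: -114.7 × 5/9 = -63.7222°C.
Final Celsius temperature: 142.0000 - 63.7222 = 78.2778°C.
In Fahrenheit: 78.2778 × 1.8 + 32 = 172.90°F.

172.90°F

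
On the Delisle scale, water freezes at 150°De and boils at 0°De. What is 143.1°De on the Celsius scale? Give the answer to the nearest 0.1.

4.6°C

Linear interpolation between the fixed points: C = (143.1 - 150) × 100 / (0 - 150) = 4.6000°C.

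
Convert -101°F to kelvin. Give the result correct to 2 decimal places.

In Celsius: (-101 - 32) × 5/9 = -73.8889°C.
In kelvin: -73.8889 + 273.15 = 199.26 K.

199.26 K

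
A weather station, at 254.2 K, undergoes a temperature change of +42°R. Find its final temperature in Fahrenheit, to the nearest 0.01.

39.89°F

Initial temperature in Celsius: 254.2 - 273.15 = -18.9500°C.
The 42°R change is an interval, so only the factor 5/9 applies: +42 × 5/9 = +23.3333°C.
Final Celsius temperature: -18.9500 + 23.3333 = 4.3833°C.
In Fahrenheit: 4.3833 × 1.8 + 32 = 39.89°F.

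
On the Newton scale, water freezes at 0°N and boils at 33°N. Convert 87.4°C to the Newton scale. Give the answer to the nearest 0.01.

Linearly onto the Newton scale: 0 + (87.4000 / 100) × (33 - 0) = 28.84°N.

28.84°N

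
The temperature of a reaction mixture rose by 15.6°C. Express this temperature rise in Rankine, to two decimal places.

28.08°R

An interval of 1°C corresponds to 1.8°R.
15.6 × 1.8 = 28.08.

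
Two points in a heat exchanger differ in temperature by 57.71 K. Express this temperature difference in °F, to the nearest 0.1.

103.9°F

Only the scale ratio 1.8 matters for a change in temperature.
57.71 × 1.8 = 103.9.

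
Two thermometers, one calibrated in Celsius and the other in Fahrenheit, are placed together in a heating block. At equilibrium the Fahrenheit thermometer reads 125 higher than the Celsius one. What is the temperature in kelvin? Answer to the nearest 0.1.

389.4 K

Let x be the Celsius reading; then the Fahrenheit reading is 1.8·x + 32.
(1.8·x + 32) - x = 125  ⇒  (0.8)·x = 93  ⇒  x = 116.2500°C.
In kelvin: 116.2500 + 273.15 = 389.4 K.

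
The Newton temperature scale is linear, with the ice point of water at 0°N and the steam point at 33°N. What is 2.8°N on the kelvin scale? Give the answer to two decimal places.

281.63 K

Linear interpolation between the fixed points: C = (2.8 - 0) × 100 / (33 - 0) = 8.4848°C.
Then 8.4848 + 273.15 = 281.63 K.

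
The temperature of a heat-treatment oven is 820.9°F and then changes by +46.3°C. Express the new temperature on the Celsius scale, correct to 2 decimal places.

Initial temperature in Celsius: (820.9 - 32) × 5/9 = 438.2778°C.
Final Celsius temperature: 438.2778 + 46.3000 = 484.5778°C.

484.58°C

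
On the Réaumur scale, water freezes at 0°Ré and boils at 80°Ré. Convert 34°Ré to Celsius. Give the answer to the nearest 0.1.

42.5°C

Linear interpolation between the fixed points: C = (34 - 0) × 100 / (80 - 0) = 42.5000°C.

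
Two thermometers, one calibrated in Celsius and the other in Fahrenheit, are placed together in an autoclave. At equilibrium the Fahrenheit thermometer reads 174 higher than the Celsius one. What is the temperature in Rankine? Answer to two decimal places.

811.17°R

Let x be the Celsius reading; then the Fahrenheit reading is 1.8·x + 32.
(1.8·x + 32) - x = 174  ⇒  (0.8)·x = 142  ⇒  x = 177.5000°C.
In Rankine: 177.5000 × 1.8 + 491.67 = 811.17°R.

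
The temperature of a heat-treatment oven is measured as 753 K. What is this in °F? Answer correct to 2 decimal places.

895.73°F

In Celsius: 753 - 273.15 = 479.8500°C.
In Fahrenheit: 479.8500 × 1.8 + 32 = 895.73°F.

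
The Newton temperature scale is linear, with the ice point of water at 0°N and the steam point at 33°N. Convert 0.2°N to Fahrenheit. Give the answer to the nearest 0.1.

33.1°F

Linear interpolation between the fixed points: C = (0.2 - 0) × 100 / (33 - 0) = 0.6061°C.
Then 0.6061 × 1.8 + 32 = 33.1°F.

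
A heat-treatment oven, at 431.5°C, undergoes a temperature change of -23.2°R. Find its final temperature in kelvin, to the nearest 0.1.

The 23.2°R change is an interval, so only the factor 5/9 applies: -23.2 × 5/9 = -12.8889°C.
Final Celsius temperature: 431.5000 - 12.8889 = 418.6111°C.
In kelvin: 418.6111 + 273.15 = 691.8 K.

691.8 K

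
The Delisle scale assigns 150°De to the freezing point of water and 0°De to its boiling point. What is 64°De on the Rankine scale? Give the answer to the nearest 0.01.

Linear interpolation between the fixed points: C = (64 - 150) × 100 / (0 - 150) = 57.3333°C.
Then 57.3333 × 1.8 + 491.67 = 594.87°R.

594.87°R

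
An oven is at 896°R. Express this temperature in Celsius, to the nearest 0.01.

224.63°C

In Celsius: (896 - 491.67) × 5/9 = 224.6278°C.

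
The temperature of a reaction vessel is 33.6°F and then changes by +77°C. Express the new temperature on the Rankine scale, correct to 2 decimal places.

Initial temperature in Celsius: (33.6 - 32) × 5/9 = 0.8889°C.
Final Celsius temperature: 0.8889 + 77.0000 = 77.8889°C.
In Rankine: 77.8889 × 1.8 + 491.67 = 631.87°R.

631.87°R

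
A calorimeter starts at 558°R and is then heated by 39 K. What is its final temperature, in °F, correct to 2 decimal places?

168.53°F

Initial temperature in Celsius: (558 - 491.67) × 5/9 = 36.8500°C.
The 39 K change is an interval; Kelvin and Celsius degrees are the same size, so ΔC = +39°C.
Final Celsius temperature: 36.8500 + 39.0000 = 75.8500°C.
In Fahrenheit: 75.8500 × 1.8 + 32 = 168.53°F.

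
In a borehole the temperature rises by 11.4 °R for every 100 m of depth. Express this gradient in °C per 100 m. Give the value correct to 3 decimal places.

6.333 °C/100 m

The quantity depends on a temperature interval, so only the ratio of degree sizes applies; the offset between the scales is irrelevant.
A change of 1°R is a change of 5/9°C, so 11.4 × 5/9 = 6.333.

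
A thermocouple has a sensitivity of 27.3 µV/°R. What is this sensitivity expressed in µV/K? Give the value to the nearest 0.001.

49.140 µV/K

Since only a temperature interval is involved, the additive offset between the scales drops out.
A change of 1 K is a change of 1.8°R, so per K the value is 27.3 × 1.8 = 49.140.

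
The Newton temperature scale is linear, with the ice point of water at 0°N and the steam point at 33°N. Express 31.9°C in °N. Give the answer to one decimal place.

Linearly onto the Newton scale: 0 + (31.9000 / 100) × (33 - 0) = 10.5°N.

10.5°N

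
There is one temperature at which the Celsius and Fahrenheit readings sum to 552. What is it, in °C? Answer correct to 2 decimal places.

185.71°C

Let C be the Celsius reading. The Fahrenheit reading is F = 1.8·C + 32.
Require C + F = 552: (2.8)·C + 32 = 552.
C = (552 - 32) / (2.8) = 185.71.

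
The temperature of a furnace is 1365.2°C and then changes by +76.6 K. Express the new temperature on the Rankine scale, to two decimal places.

3086.91°R

The 76.6 K change is an interval; Kelvin and Celsius degrees are the same size, so ΔC = +76.6°C.
Final Celsius temperature: 1365.2000 + 76.6000 = 1441.8000°C.
In Rankine: 1441.8000 × 1.8 + 491.67 = 3086.91°R.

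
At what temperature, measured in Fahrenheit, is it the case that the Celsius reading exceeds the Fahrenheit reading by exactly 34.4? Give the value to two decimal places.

Let F be the Fahrenheit reading. The Celsius reading is C = 5/9·F - 17.7778.
Require C - F = 34.4: (-4/9)·F - 17.7778 = 34.4.
F = (34.4 + 17.7778) / (-4/9) = -117.40.

-117.40°F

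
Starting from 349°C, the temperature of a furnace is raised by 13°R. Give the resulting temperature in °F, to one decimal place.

The 13°R change is an interval, so only the factor 5/9 applies: +13 × 5/9 = +7.2222°C.
Final Celsius temperature: 349.0000 + 7.2222 = 356.2222°C.
In Fahrenheit: 356.2222 × 1.8 + 32 = 673.2°F.

673.2°F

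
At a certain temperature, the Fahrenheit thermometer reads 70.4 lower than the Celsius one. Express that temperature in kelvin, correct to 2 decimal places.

145.15 K

Let x be the Celsius reading; then the Fahrenheit reading is 1.8·x + 32.
(1.8·x + 32) - x = -70.4  ⇒  (0.8)·x = -102.4  ⇒  x = -128.0000°C.
In kelvin: -128.0000 + 273.15 = 145.15 K.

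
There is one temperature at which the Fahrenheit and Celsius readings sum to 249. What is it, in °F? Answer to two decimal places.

171.50°F

Let F be the Fahrenheit reading. The Celsius reading is C = 5/9·F - 17.7778.
Require F + C = 249: (14/9)·F - 17.7778 = 249.
F = (249 + 17.7778) / (14/9) = 171.50.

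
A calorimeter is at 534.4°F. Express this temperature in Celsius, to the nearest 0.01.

279.11°C

In Celsius: (534.4 - 32) × 5/9 = 279.1111°C.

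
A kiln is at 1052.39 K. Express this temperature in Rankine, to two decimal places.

1894.30°R

In Celsius: 1052.39 - 273.15 = 779.2400°C.
In Rankine: 779.2400 × 1.8 + 491.67 = 1894.30°R.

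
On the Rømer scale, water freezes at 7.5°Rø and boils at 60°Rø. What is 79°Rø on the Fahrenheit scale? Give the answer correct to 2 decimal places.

277.14°F

Linear interpolation between the fixed points: C = (79 - 7.5) × 100 / (60 - 7.5) = 136.1905°C.
Then 136.1905 × 1.8 + 32 = 277.14°F.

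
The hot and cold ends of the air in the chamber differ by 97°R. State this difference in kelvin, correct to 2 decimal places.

For a temperature interval the offset drops out; only the factor 5/9 applies.
97 × 5/9 = 53.89.

53.89 K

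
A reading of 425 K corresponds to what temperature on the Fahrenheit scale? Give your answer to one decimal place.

305.3°F

In Celsius: 425 - 273.15 = 151.8500°C.
In Fahrenheit: 151.8500 × 1.8 + 32 = 305.3°F.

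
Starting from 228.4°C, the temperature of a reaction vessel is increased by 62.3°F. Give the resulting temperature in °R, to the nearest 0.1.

965.1°R

The 62.3°F change is an interval, so only the factor 5/9 applies: +62.3 × 5/9 = +34.6111°C.
Final Celsius temperature: 228.4000 + 34.6111 = 263.0111°C.
In Rankine: 263.0111 × 1.8 + 491.67 = 965.1°R.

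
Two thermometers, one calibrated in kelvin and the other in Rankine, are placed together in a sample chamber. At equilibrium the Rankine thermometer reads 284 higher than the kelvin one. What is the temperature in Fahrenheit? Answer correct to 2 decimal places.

179.33°F

Let x be the kelvin reading; then the Rankine reading is 1.8·x.
(1.8·x) - x = 284  ⇒  (0.8)·x = 284  ⇒  x = 355.0000 K.
In Celsius: 355 - 273.15 = 81.8500°C.
In Fahrenheit: 81.8500 × 1.8 + 32 = 179.33°F.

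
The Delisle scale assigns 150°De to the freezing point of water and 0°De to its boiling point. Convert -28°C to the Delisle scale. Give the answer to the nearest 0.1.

Linearly onto the Delisle scale: 150 + (-28.0000 / 100) × (0 - 150) = 192.0°De.

192.0°De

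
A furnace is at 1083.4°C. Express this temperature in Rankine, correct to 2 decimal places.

In Rankine: 1083.4000 × 1.8 + 491.67 = 2441.79°R.

2441.79°R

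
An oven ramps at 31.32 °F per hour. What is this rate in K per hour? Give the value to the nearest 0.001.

Since only a temperature interval is involved, the additive offset between the scales drops out.
A change of 1°F is a change of 5/9 K, so 31.32 × 5/9 = 17.400.

17.400 K/hour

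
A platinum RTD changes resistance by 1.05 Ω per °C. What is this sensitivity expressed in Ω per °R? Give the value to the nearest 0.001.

The quantity depends on a temperature interval, so only the ratio of degree sizes applies; the offset between the scales is irrelevant.
A change of 1°R is a change of 5/9°C, so per °R the value is 1.05 × 5/9 = 0.583.

0.583 Ω per °R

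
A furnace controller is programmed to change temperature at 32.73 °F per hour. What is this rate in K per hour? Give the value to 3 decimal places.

18.183 K/hour

Since only a temperature interval is involved, the additive offset between the scales drops out.
A change of 1°F is a change of 5/9 K, so 32.73 × 5/9 = 18.183.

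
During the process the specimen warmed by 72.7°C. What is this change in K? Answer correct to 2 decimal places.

Celsius and kelvin degrees are the same size, so the interval is unchanged: 72.70.

72.70 K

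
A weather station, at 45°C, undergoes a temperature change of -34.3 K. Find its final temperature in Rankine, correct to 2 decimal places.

The 34.3 K change is an interval; Kelvin and Celsius degrees are the same size, so ΔC = -34.3°C.
Final Celsius temperature: 45.0000 - 34.3000 = 10.7000°C.
In Rankine: 10.7000 × 1.8 + 491.67 = 510.93°R.

510.93°R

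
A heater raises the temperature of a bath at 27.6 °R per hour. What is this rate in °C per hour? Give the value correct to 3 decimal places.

Since only a temperature interval is involved, the additive offset between the scales drops out.
A change of 1°R is a change of 5/9°C, so 27.6 × 5/9 = 15.333.

15.333 °C/hour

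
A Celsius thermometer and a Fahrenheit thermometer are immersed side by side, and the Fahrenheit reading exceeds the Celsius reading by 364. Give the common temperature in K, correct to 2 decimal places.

688.15 K

Let x be the Celsius reading; then the Fahrenheit reading is 1.8·x + 32.
(1.8·x + 32) - x = 364  ⇒  (0.8)·x = 332  ⇒  x = 415.0000°C.
In kelvin: 415.0000 + 273.15 = 688.15 K.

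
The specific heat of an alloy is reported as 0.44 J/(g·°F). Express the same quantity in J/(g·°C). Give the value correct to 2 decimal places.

The quantity depends on a temperature interval, so only the ratio of degree sizes applies; the offset between the scales is irrelevant.
A change of 1°C is a change of 1.8°F, so per °C the value is 0.44 × 1.8 = 0.79.

0.79 J/(g·°C)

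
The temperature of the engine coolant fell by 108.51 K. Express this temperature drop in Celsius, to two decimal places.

Kelvin and Celsius degrees are the same size, so the interval is unchanged: 108.51.

108.51°C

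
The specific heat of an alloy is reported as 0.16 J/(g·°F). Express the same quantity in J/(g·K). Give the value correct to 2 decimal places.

0.29 J/(g·K)

Since only a temperature interval is involved, the additive offset between the scales drops out.
A change of 1 K is a change of 1.8°F, so per K the value is 0.16 × 1.8 = 0.29.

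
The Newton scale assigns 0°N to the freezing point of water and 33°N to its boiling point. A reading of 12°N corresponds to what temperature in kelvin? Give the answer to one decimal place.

Linear interpolation between the fixed points: C = (12 - 0) × 100 / (33 - 0) = 36.3636°C.
Then 36.3636 + 273.15 = 309.5 K.

309.5 K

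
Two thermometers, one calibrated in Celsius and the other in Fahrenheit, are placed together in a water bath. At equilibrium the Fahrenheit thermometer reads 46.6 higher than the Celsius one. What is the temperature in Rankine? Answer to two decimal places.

524.52°R

Let x be the Celsius reading; then the Fahrenheit reading is 1.8·x + 32.
(1.8·x + 32) - x = 46.6  ⇒  (0.8)·x = 14.6  ⇒  x = 18.2500°C.
In Rankine: 18.2500 × 1.8 + 491.67 = 524.52°R.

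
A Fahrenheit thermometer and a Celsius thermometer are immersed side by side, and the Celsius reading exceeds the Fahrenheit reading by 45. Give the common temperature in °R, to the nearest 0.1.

Let x be the Fahrenheit reading; then the Celsius reading is 5/9·x - 17.7778.
(5/9·x - 17.7778) - x = 45  ⇒  (-4/9)·x = 62.7778  ⇒  x = -141.2500°F.
In Celsius: (-141.25 - 32) × 5/9 = -96.2500°C.
In Rankine: -96.2500 × 1.8 + 491.67 = 318.4°R.

318.4°R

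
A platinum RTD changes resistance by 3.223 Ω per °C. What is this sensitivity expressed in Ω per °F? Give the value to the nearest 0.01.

1.79 Ω per °F

The quantity depends on a temperature interval, so only the ratio of degree sizes applies; the offset between the scales is irrelevant.
A change of 1°F is a change of 5/9°C, so per °F the value is 3.223 × 5/9 = 1.79.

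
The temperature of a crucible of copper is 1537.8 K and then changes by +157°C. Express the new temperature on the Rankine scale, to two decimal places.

3050.64°R

Initial temperature in Celsius: 1537.8 - 273.15 = 1264.6500°C.
Final Celsius temperature: 1264.6500 + 157.0000 = 1421.6500°C.
In Rankine: 1421.6500 × 1.8 + 491.67 = 3050.64°R.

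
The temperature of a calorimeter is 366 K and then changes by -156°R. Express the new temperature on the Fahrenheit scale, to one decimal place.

Initial temperature in Celsius: 366 - 273.15 = 92.8500°C.
The 156°R change is an interval, so only the factor 5/9 applies: -156 × 5/9 = -86.6667°C.
Final Celsius temperature: 92.8500 - 86.6667 = 6.1833°C.
In Fahrenheit: 6.1833 × 1.8 + 32 = 43.1°F.

43.1°F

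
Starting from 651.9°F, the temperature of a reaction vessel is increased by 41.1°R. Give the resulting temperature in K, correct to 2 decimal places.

640.37 K

Initial temperature in Celsius: (651.9 - 32) × 5/9 = 344.3889°C.
The 41.1°R change is an interval, so only the factor 5/9 applies: +41.1 × 5/9 = +22.8333°C.
Final Celsius temperature: 344.3889 + 22.8333 = 367.2222°C.
In kelvin: 367.2222 + 273.15 = 640.37 K.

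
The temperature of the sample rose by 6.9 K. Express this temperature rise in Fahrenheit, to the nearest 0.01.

12.42°F

An interval of 1 K corresponds to 1.8°F.
6.9 × 1.8 = 12.42.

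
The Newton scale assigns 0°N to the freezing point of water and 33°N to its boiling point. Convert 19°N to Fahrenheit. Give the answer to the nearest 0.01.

135.64°F

Linear interpolation between the fixed points: C = (19 - 0) × 100 / (33 - 0) = 57.5758°C.
Then 57.5758 × 1.8 + 32 = 135.64°F.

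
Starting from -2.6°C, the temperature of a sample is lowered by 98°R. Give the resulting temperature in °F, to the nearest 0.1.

The 98°R change is an interval, so only the factor 5/9 applies: -98 × 5/9 = -54.4444°C.
Final Celsius temperature: -2.6000 - 54.4444 = -57.0444°C.
In Fahrenheit: -57.0444 × 1.8 + 32 = -70.7°F.

-70.7°F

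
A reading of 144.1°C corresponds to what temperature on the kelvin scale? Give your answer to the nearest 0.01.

In kelvin: 144.1000 + 273.15 = 417.25 K.

417.25 K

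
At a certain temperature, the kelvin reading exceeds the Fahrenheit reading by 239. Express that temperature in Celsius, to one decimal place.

2.7°C

Let x be the Fahrenheit reading; then the kelvin reading is 5/9·x + 255.372.
(5/9·x + 255.372) - x = 239  ⇒  (-4/9)·x = -16.3722  ⇒  x = 36.8375°F.
In Celsius: (36.8375 - 32) × 5/9 = 2.7°C.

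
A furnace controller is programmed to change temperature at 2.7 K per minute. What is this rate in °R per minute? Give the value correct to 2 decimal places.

4.86 °R/minute

Since only a temperature interval is involved, the additive offset between the scales drops out.
A change of 1 K is a change of 1.8°R, so 2.7 × 1.8 = 4.86.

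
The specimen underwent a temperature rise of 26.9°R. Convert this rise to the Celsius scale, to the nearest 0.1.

An interval of 1°R corresponds to 5/9°C.
26.9 × 5/9 = 14.9.

14.9°C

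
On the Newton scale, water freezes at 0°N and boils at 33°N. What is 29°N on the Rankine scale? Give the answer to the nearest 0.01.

Linear interpolation between the fixed points: C = (29 - 0) × 100 / (33 - 0) = 87.8788°C.
Then 87.8788 × 1.8 + 491.67 = 649.85°R.

649.85°R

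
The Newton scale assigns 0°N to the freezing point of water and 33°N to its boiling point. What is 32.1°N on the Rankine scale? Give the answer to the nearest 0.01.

666.76°R

Linear interpolation between the fixed points: C = (32.1 - 0) × 100 / (33 - 0) = 97.2727°C.
Then 97.2727 × 1.8 + 491.67 = 666.76°R.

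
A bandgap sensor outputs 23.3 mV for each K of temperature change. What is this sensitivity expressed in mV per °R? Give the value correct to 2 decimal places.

12.94 mV per °R

Since only a temperature interval is involved, the additive offset between the scales drops out.
A change of 1°R is a change of 5/9 K, so per °R the value is 23.3 × 5/9 = 12.94.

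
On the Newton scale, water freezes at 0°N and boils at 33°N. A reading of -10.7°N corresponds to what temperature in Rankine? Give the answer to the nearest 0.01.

Linear interpolation between the fixed points: C = (-10.7 - 0) × 100 / (33 - 0) = -32.4242°C.
Then -32.4242 × 1.8 + 491.67 = 433.31°R.

433.31°R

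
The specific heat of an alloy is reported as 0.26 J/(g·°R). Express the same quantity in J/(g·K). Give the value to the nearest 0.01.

Since only a temperature interval is involved, the additive offset between the scales drops out.
A change of 1 K is a change of 1.8°R, so per K the value is 0.26 × 1.8 = 0.47.

0.47 J/(g·K)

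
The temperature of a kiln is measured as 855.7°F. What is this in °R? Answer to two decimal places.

In Celsius: (855.7 - 32) × 5/9 = 457.6111°C.
In Rankine: 457.6111 × 1.8 + 491.67 = 1315.37°R.

1315.37°R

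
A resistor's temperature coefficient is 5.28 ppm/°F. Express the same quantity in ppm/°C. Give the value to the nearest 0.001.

9.504 ppm/°C

The quantity depends on a temperature interval, so only the ratio of degree sizes applies; the offset between the scales is irrelevant.
A change of 1°C is a change of 1.8°F, so per °C the value is 5.28 × 1.8 = 9.504.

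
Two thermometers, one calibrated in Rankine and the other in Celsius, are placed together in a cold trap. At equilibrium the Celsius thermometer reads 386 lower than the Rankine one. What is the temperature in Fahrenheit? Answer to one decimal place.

-205.8°F

Let x be the Rankine reading; then the Celsius reading is 5/9·x - 273.15.
(5/9·x - 273.15) - x = -386  ⇒  (-4/9)·x = -112.85  ⇒  x = 253.9125°R.
In Celsius: (253.9125 - 491.67) × 5/9 = -132.0875°C.
In Fahrenheit: -132.0875 × 1.8 + 32 = -205.8°F.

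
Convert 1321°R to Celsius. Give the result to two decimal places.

460.74°C

In Celsius: (1321 - 491.67) × 5/9 = 460.7389°C.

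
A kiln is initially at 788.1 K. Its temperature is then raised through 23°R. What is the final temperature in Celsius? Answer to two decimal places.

Initial temperature in Celsius: 788.1 - 273.15 = 514.9500°C.
The 23°R change is an interval, so only the factor 5/9 applies: +23 × 5/9 = +12.7778°C.
Final Celsius temperature: 514.9500 + 12.7778 = 527.7278°C.

527.73°C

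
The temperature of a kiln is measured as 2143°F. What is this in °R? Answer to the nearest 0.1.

In Celsius: (2143 - 32) × 5/9 = 1172.7778°C.
In Rankine: 1172.7778 × 1.8 + 491.67 = 2602.7°R.

2602.7°R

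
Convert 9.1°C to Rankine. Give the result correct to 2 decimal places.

508.05°R

In Rankine: 9.1000 × 1.8 + 491.67 = 508.05°R.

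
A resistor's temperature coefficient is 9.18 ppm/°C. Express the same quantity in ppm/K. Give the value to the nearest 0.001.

The quantity depends on a temperature interval, so only the ratio of degree sizes applies; the offset between the scales is irrelevant.
A change of 1 K is a change of 1°C, so per K the value is 9.18 × 1 = 9.180.

9.180 ppm/K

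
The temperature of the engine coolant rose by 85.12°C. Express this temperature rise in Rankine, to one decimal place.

153.2°R

Only the scale ratio 1.8 matters for a change in temperature.
85.12 × 1.8 = 153.2.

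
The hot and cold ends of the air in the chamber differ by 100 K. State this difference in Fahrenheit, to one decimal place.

Only the scale ratio 1.8 matters for a change in temperature.
100 × 1.8 = 180.0.

180.0°F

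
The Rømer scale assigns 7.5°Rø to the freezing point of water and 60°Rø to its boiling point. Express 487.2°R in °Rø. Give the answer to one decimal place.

6.2°Rø

First in Celsius: (487.2 - 491.67) × 5/9 = -2.4833°C.
Linearly onto the Rømer scale: 7.5 + (-2.4833 / 100) × (60 - 7.5) = 6.2°Rø.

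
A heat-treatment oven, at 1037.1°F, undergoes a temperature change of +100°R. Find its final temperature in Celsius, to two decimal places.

Initial temperature in Celsius: (1037.1 - 32) × 5/9 = 558.3889°C.
The 100°R change is an interval, so only the factor 5/9 applies: +100 × 5/9 = +55.5556°C.
Final Celsius temperature: 558.3889 + 55.5556 = 613.9444°C.

613.94°C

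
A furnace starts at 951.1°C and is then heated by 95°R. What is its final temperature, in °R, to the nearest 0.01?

The 95°R change is an interval, so only the factor 5/9 applies: +95 × 5/9 = +52.7778°C.
Final Celsius temperature: 951.1000 + 52.7778 = 1003.8778°C.
In Rankine: 1003.8778 × 1.8 + 491.67 = 2298.65°R.

2298.65°R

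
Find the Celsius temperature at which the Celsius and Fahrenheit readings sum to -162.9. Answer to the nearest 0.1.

-69.6°C

Let C be the Celsius reading. The Fahrenheit reading is F = 1.8·C + 32.
Require C + F = -162.9: (2.8)·C + 32 = -162.9.
C = (-162.9 - 32) / (2.8) = -69.6.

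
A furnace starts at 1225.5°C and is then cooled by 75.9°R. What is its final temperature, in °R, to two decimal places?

2621.67°R

The 75.9°R change is an interval, so only the factor 5/9 applies: -75.9 × 5/9 = -42.1667°C.
Final Celsius temperature: 1225.5000 - 42.1667 = 1183.3333°C.
In Rankine: 1183.3333 × 1.8 + 491.67 = 2621.67°R.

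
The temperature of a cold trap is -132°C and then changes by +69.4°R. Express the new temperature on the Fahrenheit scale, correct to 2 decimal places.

-136.20°F

The 69.4°R change is an interval, so only the factor 5/9 applies: +69.4 × 5/9 = +38.5556°C.
Final Celsius temperature: -132.0000 + 38.5556 = -93.4444°C.
In Fahrenheit: -93.4444 × 1.8 + 32 = -136.20°F.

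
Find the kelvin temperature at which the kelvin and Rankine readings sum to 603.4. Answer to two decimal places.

215.50 K

Let K be the kelvin reading. The Rankine reading is R = 1.8·K.
Require K + R = 603.4: (2.8)·K = 603.4.
K = (603.4) / (2.8) = 215.50.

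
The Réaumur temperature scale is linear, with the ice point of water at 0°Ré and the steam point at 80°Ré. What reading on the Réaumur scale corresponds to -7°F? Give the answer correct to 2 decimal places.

First in Celsius: (-7 - 32) × 5/9 = -21.6667°C.
Linearly onto the Réaumur scale: 0 + (-21.6667 / 100) × (80 - 0) = -17.33°Ré.

-17.33°Ré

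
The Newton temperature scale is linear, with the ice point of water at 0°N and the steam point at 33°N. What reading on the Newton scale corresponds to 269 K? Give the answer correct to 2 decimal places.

First in Celsius: 269 - 273.15 = -4.1500°C.
Linearly onto the Newton scale: 0 + (-4.1500 / 100) × (33 - 0) = -1.37°N.

-1.37°N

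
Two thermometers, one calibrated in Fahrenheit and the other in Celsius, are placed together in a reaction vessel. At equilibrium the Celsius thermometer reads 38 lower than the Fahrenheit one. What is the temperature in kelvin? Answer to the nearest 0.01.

280.65 K

Let x be the Fahrenheit reading; then the Celsius reading is 5/9·x - 17.7778.
(5/9·x - 17.7778) - x = -38  ⇒  (-4/9)·x = -20.2222  ⇒  x = 45.5000°F.
In Celsius: (45.5 - 32) × 5/9 = 7.5000°C.
In kelvin: 7.5000 + 273.15 = 280.65 K.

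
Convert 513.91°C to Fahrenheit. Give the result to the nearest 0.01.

In Fahrenheit: 513.9100 × 1.8 + 32 = 957.04°F.

957.04°F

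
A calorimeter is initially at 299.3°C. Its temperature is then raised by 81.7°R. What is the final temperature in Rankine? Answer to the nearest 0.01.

1112.11°R

The 81.7°R change is an interval, so only the factor 5/9 applies: +81.7 × 5/9 = +45.3889°C.
Final Celsius temperature: 299.3000 + 45.3889 = 344.6889°C.
In Rankine: 344.6889 × 1.8 + 491.67 = 1112.11°R.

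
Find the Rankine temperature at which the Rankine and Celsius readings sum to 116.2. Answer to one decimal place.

Let R be the Rankine reading. The Celsius reading is C = 5/9·R - 273.15.
Require R + C = 116.2: (14/9)·R - 273.15 = 116.2.
R = (116.2 + 273.15) / (14/9) = 250.3.

250.3°R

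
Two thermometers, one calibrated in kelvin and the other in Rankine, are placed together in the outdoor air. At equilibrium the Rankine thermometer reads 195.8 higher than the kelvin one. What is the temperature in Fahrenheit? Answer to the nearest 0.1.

-19.1°F

Let x be the kelvin reading; then the Rankine reading is 1.8·x.
(1.8·x) - x = 195.8  ⇒  (0.8)·x = 195.8  ⇒  x = 244.7500 K.
In Celsius: 244.75 - 273.15 = -28.4000°C.
In Fahrenheit: -28.4000 × 1.8 + 32 = -19.1°F.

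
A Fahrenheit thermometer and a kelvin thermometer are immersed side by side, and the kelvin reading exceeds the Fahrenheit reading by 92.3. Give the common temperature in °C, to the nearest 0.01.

186.06°C

Let x be the Fahrenheit reading; then the kelvin reading is 5/9·x + 255.372.
(5/9·x + 255.372) - x = 92.3  ⇒  (-4/9)·x = -163.072  ⇒  x = 366.9125°F.
In Celsius: (366.9125 - 32) × 5/9 = 186.06°C.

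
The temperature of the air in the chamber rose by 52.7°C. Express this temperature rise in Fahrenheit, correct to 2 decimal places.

94.86°F

Only the scale ratio 1.8 matters for a change in temperature.
52.7 × 1.8 = 94.86.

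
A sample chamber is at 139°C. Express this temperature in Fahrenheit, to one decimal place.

282.2°F

In Fahrenheit: 139.0000 × 1.8 + 32 = 282.2°F.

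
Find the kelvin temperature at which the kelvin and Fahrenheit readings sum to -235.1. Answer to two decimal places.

Let K be the kelvin reading. The Fahrenheit reading is F = 1.8·K - 459.67.
Require K + F = -235.1: (2.8)·K - 459.67 = -235.1.
K = (-235.1 + 459.67) / (2.8) = 80.20.

80.20 K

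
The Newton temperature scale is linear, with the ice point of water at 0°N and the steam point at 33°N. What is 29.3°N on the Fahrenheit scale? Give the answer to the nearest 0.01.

Linear interpolation between the fixed points: C = (29.3 - 0) × 100 / (33 - 0) = 88.7879°C.
Then 88.7879 × 1.8 + 32 = 191.82°F.

191.82°F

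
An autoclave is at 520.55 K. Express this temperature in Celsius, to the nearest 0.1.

In Celsius: 520.55 - 273.15 = 247.4000°C.

247.4°C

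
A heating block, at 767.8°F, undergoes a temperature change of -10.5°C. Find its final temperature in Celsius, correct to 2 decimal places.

Initial temperature in Celsius: (767.8 - 32) × 5/9 = 408.7778°C.
Final Celsius temperature: 408.7778 - 10.5000 = 398.2778°C.

398.28°C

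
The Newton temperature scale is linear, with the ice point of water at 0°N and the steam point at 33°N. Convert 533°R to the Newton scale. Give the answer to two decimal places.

First in Celsius: (533 - 491.67) × 5/9 = 22.9611°C.
Linearly onto the Newton scale: 0 + (22.9611 / 100) × (33 - 0) = 7.58°N.

7.58°N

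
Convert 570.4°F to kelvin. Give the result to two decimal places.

572.26 K

In Celsius: (570.4 - 32) × 5/9 = 299.1111°C.
In kelvin: 299.1111 + 273.15 = 572.26 K.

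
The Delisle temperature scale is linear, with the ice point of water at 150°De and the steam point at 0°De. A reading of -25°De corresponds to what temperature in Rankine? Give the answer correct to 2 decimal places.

701.67°R

Linear interpolation between the fixed points: C = (-25 - 150) × 100 / (0 - 150) = 116.6667°C.
Then 116.6667 × 1.8 + 491.67 = 701.67°R.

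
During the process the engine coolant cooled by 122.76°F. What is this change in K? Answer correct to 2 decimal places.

68.20 K

Only the scale ratio 5/9 matters for a change in temperature.
122.76 × 5/9 = 68.20.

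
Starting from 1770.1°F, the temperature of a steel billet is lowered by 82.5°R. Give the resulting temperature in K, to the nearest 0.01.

Initial temperature in Celsius: (1770.1 - 32) × 5/9 = 965.6111°C.
The 82.5°R change is an interval, so only the factor 5/9 applies: -82.5 × 5/9 = -45.8333°C.
Final Celsius temperature: 965.6111 - 45.8333 = 919.7778°C.
In kelvin: 919.7778 + 273.15 = 1192.93 K.

1192.93 K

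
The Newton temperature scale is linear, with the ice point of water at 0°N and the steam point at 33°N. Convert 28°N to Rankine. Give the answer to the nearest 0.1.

Linear interpolation between the fixed points: C = (28 - 0) × 100 / (33 - 0) = 84.8485°C.
Then 84.8485 × 1.8 + 491.67 = 644.4°R.

644.4°R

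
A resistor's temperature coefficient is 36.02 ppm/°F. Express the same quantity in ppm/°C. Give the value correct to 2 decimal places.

Since only a temperature interval is involved, the additive offset between the scales drops out.
A change of 1°C is a change of 1.8°F, so per °C the value is 36.02 × 1.8 = 64.84.

64.84 ppm/°C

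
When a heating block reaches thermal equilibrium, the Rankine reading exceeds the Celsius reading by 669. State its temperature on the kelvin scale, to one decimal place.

Let x be the Celsius reading; then the Rankine reading is 1.8·x + 491.67.
(1.8·x + 491.67) - x = 669  ⇒  (0.8)·x = 177.33  ⇒  x = 221.6625°C.
In kelvin: 221.6625 + 273.15 = 494.8 K.

494.8 K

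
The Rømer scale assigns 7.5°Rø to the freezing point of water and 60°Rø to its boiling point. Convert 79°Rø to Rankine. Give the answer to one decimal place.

736.8°R

Linear interpolation between the fixed points: C = (79 - 7.5) × 100 / (60 - 7.5) = 136.1905°C.
Then 136.1905 × 1.8 + 491.67 = 736.8°R.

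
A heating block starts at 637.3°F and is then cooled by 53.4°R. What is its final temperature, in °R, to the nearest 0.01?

Initial temperature in Celsius: (637.3 - 32) × 5/9 = 336.2778°C.
The 53.4°R change is an interval, so only the factor 5/9 applies: -53.4 × 5/9 = -29.6667°C.
Final Celsius temperature: 336.2778 - 29.6667 = 306.6111°C.
In Rankine: 306.6111 × 1.8 + 491.67 = 1043.57°R.

1043.57°R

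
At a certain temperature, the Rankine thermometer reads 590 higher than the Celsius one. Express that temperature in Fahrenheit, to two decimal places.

Let x be the Celsius reading; then the Rankine reading is 1.8·x + 491.67.
(1.8·x + 491.67) - x = 590  ⇒  (0.8)·x = 98.33  ⇒  x = 122.9125°C.
In Fahrenheit: 122.9125 × 1.8 + 32 = 253.24°F.

253.24°F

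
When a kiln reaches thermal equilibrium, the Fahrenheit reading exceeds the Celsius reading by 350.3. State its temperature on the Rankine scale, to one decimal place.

Let x be the Celsius reading; then the Fahrenheit reading is 1.8·x + 32.
(1.8·x + 32) - x = 350.3  ⇒  (0.8)·x = 318.3  ⇒  x = 397.8750°C.
In Rankine: 397.8750 × 1.8 + 491.67 = 1207.8°R.

1207.8°R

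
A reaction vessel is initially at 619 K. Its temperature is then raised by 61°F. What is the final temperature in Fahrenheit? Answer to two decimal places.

715.53°F

Initial temperature in Celsius: 619 - 273.15 = 345.8500°C.
The 61°F change is an interval, so only the factor 5/9 applies: +61 × 5/9 = +33.8889°C.
Final Celsius temperature: 345.8500 + 33.8889 = 379.7389°C.
In Fahrenheit: 379.7389 × 1.8 + 32 = 715.53°F.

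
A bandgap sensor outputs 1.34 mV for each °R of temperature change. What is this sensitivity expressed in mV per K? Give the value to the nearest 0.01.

2.41 mV per K

Since only a temperature interval is involved, the additive offset between the scales drops out.
A change of 1 K is a change of 1.8°R, so per K the value is 1.34 × 1.8 = 2.41.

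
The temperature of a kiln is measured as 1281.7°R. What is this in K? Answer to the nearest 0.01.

712.06 K

In Celsius: (1281.7 - 491.67) × 5/9 = 438.9056°C.
In kelvin: 438.9056 + 273.15 = 712.06 K.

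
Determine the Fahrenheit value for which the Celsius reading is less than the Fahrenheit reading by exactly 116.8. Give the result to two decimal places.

222.80°F

Let F be the Fahrenheit reading. The Celsius reading is C = 5/9·F - 17.7778.
Require C - F = -116.8: (-4/9)·F - 17.7778 = -116.8.
F = (-116.8 + 17.7778) / (-4/9) = 222.80.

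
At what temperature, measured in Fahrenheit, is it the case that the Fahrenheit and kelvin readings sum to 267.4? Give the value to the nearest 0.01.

Let F be the Fahrenheit reading. The kelvin reading is K = 5/9·F + 255.372.
Require F + K = 267.4: (14/9)·F + 255.372 = 267.4.
F = (267.4 - 255.372) / (14/9) = 7.73.

7.73°F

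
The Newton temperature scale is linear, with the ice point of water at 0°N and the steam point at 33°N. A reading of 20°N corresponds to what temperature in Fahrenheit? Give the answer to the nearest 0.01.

141.09°F

Linear interpolation between the fixed points: C = (20 - 0) × 100 / (33 - 0) = 60.6061°C.
Then 60.6061 × 1.8 + 32 = 141.09°F.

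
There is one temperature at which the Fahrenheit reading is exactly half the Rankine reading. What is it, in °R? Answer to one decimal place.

919.3°R

Let R be the Rankine reading. The Fahrenheit reading is F = 1·R - 459.67.
Require F = 0.5·R: 1·R - 459.67 = 0.5·R.
(0.5)·R = 459.67  ⇒  R = 919.3.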